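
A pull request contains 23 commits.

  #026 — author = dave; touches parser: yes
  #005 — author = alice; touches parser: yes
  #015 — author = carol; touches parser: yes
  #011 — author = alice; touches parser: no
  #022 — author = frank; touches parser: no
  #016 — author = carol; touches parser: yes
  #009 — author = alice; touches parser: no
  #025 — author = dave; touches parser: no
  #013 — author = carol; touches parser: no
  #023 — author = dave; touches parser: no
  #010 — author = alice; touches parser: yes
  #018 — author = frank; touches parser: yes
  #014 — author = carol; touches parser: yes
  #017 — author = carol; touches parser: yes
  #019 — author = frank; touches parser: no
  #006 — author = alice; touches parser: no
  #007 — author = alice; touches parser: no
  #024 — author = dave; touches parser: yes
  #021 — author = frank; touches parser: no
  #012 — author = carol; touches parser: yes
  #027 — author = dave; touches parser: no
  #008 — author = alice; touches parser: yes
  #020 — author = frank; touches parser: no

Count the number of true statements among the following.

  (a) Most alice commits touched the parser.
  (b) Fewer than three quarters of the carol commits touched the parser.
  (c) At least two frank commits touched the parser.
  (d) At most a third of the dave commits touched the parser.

(a) alice: |A| = 7, |A ∩ B| = 3; needs |A ∩ B| > |A ∖ B| — false.
(b) carol: |A| = 6, |A ∩ B| = 5; needs |A ∩ B| / |A| < 3/4 — false.
(c) frank: |A| = 5, |A ∩ B| = 1; needs |A ∩ B| ≥ 2 — false.
(d) dave: |A| = 5, |A ∩ B| = 2; needs |A ∩ B| / |A| ≤ 1/3 — false.

0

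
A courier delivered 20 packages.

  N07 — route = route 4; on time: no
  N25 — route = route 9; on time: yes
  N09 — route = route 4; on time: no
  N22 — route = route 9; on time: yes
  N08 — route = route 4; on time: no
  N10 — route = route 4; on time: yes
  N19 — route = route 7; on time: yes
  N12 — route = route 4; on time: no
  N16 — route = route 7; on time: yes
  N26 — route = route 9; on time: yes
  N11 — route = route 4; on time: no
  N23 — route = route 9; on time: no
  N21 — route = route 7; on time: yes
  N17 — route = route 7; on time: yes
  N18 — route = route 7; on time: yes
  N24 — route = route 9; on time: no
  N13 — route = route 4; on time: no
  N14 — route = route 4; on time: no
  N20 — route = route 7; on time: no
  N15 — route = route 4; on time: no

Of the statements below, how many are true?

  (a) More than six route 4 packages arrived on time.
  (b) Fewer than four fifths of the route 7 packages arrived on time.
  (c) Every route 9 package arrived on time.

(a) route 4: |A| = 9, |A ∩ B| = 1; needs |A ∩ B| > 6 — false.
(b) route 7: |A| = 6, |A ∩ B| = 5; needs |A ∩ B| / |A| < 4/5 — false.
(c) route 9: |A| = 5, |A ∩ B| = 3; needs A ⊆ B, i.e. every element of A is in B (|A ∖ B| = 0) — false.

0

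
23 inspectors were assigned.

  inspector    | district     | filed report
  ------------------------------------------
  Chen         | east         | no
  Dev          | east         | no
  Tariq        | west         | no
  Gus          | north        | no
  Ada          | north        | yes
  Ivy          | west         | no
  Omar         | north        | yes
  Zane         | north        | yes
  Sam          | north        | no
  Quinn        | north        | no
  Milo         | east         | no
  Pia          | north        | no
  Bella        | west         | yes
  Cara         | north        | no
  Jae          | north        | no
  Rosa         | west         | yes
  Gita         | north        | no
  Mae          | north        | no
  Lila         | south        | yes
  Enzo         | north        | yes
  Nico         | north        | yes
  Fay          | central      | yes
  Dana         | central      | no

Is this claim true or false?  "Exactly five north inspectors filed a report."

The determiner here denotes the relation: |A ∩ B| = 5.
A (the restrictor) = {Gus, Ada, Omar, Zane, Sam, Quinn, Pia, Cara, Jae, Gita, Mae, Enzo, Nico}, |A| = 13.
A ∩ B = {Ada, Omar, Zane, Enzo, Nico}, so |A ∩ B| = 5.
|A ∩ B| = 5, so the statement is true.

True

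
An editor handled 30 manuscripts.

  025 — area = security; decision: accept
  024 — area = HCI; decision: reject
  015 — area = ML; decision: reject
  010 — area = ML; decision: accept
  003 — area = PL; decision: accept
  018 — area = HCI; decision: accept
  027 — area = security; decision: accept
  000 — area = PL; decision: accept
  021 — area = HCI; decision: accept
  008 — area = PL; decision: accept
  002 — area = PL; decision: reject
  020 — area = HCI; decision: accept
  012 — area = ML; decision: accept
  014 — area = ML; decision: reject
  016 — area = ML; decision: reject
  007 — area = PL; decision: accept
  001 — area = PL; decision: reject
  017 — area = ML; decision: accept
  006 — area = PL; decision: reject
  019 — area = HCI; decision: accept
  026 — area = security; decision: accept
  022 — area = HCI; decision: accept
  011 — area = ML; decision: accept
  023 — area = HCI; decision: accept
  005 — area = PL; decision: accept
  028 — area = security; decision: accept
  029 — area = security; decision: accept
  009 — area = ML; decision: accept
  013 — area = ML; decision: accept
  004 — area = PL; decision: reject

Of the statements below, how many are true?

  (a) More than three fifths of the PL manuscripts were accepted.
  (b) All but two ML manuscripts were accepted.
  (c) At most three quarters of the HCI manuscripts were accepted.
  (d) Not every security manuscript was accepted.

(a) PL: |A| = 9, |A ∩ B| = 5; needs |A ∩ B| / |A| > 3/5 — false.
(b) ML: |A| = 9, |A ∩ B| = 6; needs |A ∖ B| = 2 — false.
(c) HCI: |A| = 7, |A ∩ B| = 6; needs |A ∩ B| / |A| ≤ 3/4 — false.
(d) security: |A| = 5, |A ∩ B| = 5; needs A ⊄ B (|A ∖ B| ≥ 1) — false.

0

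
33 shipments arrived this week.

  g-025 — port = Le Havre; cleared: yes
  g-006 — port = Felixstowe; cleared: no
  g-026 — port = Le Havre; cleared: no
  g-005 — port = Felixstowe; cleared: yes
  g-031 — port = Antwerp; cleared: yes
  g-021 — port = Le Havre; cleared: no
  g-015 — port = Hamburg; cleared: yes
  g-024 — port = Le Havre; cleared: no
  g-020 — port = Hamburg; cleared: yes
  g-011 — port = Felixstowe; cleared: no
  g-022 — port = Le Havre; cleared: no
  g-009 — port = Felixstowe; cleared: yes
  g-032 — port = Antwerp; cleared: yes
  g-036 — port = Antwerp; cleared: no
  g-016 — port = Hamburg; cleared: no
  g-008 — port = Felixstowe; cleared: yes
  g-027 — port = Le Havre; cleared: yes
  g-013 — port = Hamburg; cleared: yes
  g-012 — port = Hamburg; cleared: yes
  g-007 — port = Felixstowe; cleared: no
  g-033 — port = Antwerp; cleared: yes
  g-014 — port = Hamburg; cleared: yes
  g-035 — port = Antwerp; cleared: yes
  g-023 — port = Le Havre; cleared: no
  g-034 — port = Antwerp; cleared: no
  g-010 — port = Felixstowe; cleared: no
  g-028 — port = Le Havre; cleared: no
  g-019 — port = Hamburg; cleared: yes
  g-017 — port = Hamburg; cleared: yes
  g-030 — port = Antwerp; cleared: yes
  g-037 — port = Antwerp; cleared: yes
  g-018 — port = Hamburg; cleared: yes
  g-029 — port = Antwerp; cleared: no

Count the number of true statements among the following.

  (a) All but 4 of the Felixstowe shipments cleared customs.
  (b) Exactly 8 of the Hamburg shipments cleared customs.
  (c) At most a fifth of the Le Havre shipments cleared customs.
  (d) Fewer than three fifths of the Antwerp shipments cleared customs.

(a) Felixstowe: |A| = 7, |A ∩ B| = 3; needs |A ∖ B| = 4 — true.
(b) Hamburg: |A| = 9, |A ∩ B| = 8; needs |A ∩ B| = 8 — true.
(c) Le Havre: |A| = 8, |A ∩ B| = 2; needs |A ∩ B| / |A| ≤ 1/5 — false.
(d) Antwerp: |A| = 9, |A ∩ B| = 6; needs |A ∩ B| / |A| < 3/5 — false.

2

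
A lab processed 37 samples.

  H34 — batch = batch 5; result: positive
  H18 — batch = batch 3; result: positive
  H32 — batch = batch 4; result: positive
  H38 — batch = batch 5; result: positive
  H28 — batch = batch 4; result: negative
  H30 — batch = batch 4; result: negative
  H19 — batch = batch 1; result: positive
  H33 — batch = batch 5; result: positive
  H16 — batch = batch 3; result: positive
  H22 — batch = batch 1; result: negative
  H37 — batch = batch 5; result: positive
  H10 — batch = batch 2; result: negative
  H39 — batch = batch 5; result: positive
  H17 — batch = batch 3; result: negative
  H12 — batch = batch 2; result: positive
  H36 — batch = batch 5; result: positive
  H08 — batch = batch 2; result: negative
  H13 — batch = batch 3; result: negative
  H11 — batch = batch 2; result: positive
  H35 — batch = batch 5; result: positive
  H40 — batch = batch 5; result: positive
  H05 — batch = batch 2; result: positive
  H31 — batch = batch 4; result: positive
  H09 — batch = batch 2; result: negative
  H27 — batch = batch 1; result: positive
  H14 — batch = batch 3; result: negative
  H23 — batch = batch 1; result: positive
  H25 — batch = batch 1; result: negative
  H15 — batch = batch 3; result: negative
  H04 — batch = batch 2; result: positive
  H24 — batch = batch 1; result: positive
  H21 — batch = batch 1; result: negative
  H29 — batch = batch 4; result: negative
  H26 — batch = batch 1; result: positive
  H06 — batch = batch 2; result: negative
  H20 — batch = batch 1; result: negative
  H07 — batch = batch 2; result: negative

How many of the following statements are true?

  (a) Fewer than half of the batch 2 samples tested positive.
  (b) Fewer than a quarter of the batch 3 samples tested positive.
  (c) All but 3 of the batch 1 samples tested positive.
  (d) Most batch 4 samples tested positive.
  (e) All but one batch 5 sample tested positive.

1

(a) batch 2: |A| = 9, |A ∩ B| = 4; needs |A ∩ B| < |A ∖ B| — true.
(b) batch 3: |A| = 6, |A ∩ B| = 2; needs |A ∩ B| / |A| < 1/4 — false.
(c) batch 1: |A| = 9, |A ∩ B| = 5; needs |A ∖ B| = 3 — false.
(d) batch 4: |A| = 5, |A ∩ B| = 2; needs |A ∩ B| > |A ∖ B| — false.
(e) batch 5: |A| = 8, |A ∩ B| = 8; needs |A ∖ B| = 1 — false.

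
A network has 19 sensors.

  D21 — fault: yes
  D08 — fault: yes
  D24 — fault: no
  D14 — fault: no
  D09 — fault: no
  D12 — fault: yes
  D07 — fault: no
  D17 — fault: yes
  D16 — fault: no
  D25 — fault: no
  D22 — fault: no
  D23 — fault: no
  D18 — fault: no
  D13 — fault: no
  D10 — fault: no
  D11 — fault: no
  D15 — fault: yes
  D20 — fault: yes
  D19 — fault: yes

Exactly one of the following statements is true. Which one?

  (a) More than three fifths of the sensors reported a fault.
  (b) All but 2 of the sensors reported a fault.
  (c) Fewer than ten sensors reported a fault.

|A| = 19, |A ∩ B| = 7, |A ∖ B| = 12.
(a) requires |A ∩ B| / |A| > 3/5: false.
(b) requires |A ∖ B| = 2: false.
(c) requires |A ∩ B| < 10: true.

(c)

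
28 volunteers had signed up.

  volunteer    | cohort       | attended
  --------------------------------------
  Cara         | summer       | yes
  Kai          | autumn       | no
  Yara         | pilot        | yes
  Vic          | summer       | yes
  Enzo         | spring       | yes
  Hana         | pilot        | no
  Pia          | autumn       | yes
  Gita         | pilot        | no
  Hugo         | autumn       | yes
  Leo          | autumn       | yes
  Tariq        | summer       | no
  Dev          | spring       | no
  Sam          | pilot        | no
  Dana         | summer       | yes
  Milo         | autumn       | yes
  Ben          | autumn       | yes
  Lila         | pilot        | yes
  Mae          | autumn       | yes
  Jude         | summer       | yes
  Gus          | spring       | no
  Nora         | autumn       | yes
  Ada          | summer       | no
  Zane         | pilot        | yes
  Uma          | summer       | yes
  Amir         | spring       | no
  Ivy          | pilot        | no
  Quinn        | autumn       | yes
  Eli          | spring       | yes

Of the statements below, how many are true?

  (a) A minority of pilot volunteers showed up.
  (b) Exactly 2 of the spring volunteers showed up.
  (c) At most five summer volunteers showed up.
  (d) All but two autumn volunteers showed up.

(a) pilot: |A| = 7, |A ∩ B| = 3; needs |A ∩ B| < |A ∖ B| — true.
(b) spring: |A| = 5, |A ∩ B| = 2; needs |A ∩ B| = 2 — true.
(c) summer: |A| = 7, |A ∩ B| = 5; needs |A ∩ B| ≤ 5 — true.
(d) autumn: |A| = 9, |A ∩ B| = 8; needs |A ∖ B| = 2 — false.

3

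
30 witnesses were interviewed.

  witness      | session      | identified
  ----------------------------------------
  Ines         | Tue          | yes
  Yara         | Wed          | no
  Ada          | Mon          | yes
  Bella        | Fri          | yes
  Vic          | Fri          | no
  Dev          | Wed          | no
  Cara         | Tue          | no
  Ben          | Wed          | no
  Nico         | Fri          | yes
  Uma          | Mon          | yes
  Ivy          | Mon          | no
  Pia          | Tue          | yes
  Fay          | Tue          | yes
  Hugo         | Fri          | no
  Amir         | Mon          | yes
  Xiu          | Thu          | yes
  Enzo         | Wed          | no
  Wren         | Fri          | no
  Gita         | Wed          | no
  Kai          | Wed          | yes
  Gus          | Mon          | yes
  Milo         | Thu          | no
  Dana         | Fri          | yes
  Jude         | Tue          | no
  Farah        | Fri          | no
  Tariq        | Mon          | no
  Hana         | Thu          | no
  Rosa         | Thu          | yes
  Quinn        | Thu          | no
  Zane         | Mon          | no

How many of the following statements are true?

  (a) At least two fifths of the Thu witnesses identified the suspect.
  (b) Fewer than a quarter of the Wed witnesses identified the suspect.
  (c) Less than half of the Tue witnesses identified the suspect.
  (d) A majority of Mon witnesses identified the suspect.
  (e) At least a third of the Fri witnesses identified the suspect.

(a) Thu: |A| = 5, |A ∩ B| = 2; needs |A ∩ B| / |A| ≥ 2/5 — true.
(b) Wed: |A| = 6, |A ∩ B| = 1; needs |A ∩ B| / |A| < 1/4 — true.
(c) Tue: |A| = 5, |A ∩ B| = 3; needs |A ∩ B| < |A ∖ B| — false.
(d) Mon: |A| = 7, |A ∩ B| = 4; needs |A ∩ B| > |A ∖ B| — true.
(e) Fri: |A| = 7, |A ∩ B| = 3; needs |A ∩ B| / |A| ≥ 1/3 — true.

4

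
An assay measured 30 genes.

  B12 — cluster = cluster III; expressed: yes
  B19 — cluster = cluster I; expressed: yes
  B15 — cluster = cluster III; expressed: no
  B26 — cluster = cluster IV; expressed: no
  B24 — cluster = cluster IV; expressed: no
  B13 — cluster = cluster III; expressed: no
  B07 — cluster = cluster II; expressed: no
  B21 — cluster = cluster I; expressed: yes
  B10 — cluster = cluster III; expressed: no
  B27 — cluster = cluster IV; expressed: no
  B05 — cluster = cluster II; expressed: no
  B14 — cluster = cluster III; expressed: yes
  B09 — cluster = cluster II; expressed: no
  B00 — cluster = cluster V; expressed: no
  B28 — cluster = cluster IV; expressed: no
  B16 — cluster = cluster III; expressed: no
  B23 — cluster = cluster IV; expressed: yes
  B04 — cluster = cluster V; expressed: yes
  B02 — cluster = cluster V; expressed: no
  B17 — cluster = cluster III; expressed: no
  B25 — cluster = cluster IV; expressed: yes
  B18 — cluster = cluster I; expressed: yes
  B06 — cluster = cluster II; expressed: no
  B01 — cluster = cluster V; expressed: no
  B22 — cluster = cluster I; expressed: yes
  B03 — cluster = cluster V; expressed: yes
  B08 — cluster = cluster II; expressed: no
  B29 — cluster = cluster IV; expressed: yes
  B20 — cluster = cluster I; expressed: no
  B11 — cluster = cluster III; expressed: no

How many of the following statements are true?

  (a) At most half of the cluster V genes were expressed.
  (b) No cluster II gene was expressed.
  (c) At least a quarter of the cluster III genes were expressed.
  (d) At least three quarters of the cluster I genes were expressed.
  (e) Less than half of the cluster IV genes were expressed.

(a) cluster V: |A| = 5, |A ∩ B| = 2; needs |A ∩ B| ≤ |A ∖ B| — true.
(b) cluster II: |A| = 5, |A ∩ B| = 0; needs A ∩ B = ∅ (|A ∩ B| = 0) — true.
(c) cluster III: |A| = 8, |A ∩ B| = 2; needs |A ∩ B| / |A| ≥ 1/4 — true.
(d) cluster I: |A| = 5, |A ∩ B| = 4; needs |A ∩ B| / |A| ≥ 3/4 — true.
(e) cluster IV: |A| = 7, |A ∩ B| = 3; needs |A ∩ B| < |A ∖ B| — true.

5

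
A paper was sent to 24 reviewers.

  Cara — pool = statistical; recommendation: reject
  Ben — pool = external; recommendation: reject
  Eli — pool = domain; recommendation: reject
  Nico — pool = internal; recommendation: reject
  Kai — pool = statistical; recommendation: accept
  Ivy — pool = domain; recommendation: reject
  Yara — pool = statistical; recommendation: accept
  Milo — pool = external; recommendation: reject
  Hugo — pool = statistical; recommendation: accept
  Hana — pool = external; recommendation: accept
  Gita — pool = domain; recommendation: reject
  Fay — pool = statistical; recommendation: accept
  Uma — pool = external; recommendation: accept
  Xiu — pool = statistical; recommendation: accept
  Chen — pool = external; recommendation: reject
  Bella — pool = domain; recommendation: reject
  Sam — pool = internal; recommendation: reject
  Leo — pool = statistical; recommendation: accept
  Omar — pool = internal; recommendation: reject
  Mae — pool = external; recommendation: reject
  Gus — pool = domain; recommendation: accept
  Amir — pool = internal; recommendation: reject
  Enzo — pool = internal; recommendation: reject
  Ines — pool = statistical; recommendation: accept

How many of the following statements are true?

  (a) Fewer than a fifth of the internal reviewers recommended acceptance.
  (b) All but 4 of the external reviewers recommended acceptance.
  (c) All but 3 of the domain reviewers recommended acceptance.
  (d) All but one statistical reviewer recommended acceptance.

3

(a) internal: |A| = 5, |A ∩ B| = 0; needs |A ∩ B| / |A| < 1/5 — true.
(b) external: |A| = 6, |A ∩ B| = 2; needs |A ∖ B| = 4 — true.
(c) domain: |A| = 5, |A ∩ B| = 1; needs |A ∖ B| = 3 — false.
(d) statistical: |A| = 8, |A ∩ B| = 7; needs |A ∖ B| = 1 — true.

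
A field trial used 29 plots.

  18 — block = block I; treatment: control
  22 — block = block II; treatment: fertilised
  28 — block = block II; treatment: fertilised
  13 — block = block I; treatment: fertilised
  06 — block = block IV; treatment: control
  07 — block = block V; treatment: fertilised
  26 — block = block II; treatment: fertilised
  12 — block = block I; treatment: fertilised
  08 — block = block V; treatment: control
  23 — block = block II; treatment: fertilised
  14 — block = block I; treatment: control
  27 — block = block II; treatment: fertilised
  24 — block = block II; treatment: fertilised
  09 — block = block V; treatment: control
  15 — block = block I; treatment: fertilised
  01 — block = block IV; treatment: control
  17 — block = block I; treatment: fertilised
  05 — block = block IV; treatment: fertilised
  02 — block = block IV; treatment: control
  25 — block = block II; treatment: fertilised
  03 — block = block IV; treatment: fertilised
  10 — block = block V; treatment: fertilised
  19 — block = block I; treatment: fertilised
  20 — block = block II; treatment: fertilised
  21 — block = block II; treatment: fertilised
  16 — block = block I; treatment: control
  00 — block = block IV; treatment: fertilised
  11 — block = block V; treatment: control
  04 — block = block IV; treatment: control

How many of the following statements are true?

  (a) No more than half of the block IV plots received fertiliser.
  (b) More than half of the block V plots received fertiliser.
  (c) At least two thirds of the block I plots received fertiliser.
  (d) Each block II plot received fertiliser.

(a) block IV: |A| = 7, |A ∩ B| = 3; needs |A ∩ B| ≤ |A ∖ B| — true.
(b) block V: |A| = 5, |A ∩ B| = 2; needs |A ∩ B| > |A ∖ B| — false.
(c) block I: |A| = 8, |A ∩ B| = 5; needs |A ∩ B| / |A| ≥ 2/3 — false.
(d) block II: |A| = 9, |A ∩ B| = 9; needs A ⊆ B, i.e. every element of A is in B (|A ∖ B| = 0) — true.

2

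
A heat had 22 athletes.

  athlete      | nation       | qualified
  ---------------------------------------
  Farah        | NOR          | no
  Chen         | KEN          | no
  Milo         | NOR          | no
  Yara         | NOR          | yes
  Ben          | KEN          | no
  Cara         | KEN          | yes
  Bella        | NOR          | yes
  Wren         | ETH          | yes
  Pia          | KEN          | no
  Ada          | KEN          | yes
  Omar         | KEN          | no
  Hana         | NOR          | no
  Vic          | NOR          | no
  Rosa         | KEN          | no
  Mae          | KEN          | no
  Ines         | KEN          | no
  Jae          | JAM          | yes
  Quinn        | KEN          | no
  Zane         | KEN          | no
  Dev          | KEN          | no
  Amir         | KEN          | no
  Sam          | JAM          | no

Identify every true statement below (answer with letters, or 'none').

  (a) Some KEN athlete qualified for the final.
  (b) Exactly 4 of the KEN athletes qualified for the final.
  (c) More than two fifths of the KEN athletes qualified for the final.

(a)

|A| = 13, |A ∩ B| = 2, |A ∖ B| = 11.
(a) A ∩ B ≠ ∅ (|A ∩ B| ≥ 1): holds.
(b) |A ∩ B| = 4: fails.
(c) |A ∩ B| / |A| > 2/5: fails.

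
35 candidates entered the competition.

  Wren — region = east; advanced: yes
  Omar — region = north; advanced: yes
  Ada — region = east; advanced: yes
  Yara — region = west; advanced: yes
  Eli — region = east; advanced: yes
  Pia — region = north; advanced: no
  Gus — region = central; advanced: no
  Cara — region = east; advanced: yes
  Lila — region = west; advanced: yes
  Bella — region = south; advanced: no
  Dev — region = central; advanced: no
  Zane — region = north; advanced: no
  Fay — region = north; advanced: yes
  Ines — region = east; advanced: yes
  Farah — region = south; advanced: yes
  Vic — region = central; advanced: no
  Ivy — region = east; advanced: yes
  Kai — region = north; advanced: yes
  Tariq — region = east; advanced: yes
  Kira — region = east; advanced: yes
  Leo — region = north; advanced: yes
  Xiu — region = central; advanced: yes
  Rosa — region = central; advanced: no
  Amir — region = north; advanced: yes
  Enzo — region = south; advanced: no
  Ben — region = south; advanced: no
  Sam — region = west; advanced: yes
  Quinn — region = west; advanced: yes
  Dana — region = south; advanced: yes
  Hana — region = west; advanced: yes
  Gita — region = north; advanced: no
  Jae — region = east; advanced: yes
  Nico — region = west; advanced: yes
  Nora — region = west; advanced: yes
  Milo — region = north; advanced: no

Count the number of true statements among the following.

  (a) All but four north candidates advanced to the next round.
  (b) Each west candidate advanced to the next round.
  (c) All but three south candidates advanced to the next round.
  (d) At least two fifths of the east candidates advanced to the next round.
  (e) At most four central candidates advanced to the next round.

(a) north: |A| = 9, |A ∩ B| = 5; needs |A ∖ B| = 4 — true.
(b) west: |A| = 7, |A ∩ B| = 7; needs A ⊆ B, i.e. every element of A is in B (|A ∖ B| = 0) — true.
(c) south: |A| = 5, |A ∩ B| = 2; needs |A ∖ B| = 3 — true.
(d) east: |A| = 9, |A ∩ B| = 9; needs |A ∩ B| / |A| ≥ 2/5 — true.
(e) central: |A| = 5, |A ∩ B| = 1; needs |A ∩ B| ≤ 4 — true.

5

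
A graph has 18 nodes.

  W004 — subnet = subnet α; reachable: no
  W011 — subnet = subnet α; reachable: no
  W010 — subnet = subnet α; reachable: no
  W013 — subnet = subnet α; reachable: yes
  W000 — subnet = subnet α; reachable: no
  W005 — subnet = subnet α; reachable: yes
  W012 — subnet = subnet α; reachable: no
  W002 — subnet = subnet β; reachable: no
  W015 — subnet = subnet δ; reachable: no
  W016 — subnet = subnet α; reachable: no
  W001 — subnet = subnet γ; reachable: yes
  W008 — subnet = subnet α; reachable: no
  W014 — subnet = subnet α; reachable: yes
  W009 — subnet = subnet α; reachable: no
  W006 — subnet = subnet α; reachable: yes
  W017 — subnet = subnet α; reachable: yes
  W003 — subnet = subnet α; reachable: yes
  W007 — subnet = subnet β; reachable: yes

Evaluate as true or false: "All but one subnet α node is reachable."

False

'All but one subnet α node is reachable' holds iff |A ∖ B| = 1.
A (the restrictor) = {W004, W011, W010, W013, W000, W005, W012, W016, W008, W014, W009, W006, W017, W003}, |A| = 14.
A ∖ B = {W004, W011, W010, W000, W012, W016, W008, W009}, so |A ∖ B| = 8.
|A ∖ B| = 8, so the statement is false.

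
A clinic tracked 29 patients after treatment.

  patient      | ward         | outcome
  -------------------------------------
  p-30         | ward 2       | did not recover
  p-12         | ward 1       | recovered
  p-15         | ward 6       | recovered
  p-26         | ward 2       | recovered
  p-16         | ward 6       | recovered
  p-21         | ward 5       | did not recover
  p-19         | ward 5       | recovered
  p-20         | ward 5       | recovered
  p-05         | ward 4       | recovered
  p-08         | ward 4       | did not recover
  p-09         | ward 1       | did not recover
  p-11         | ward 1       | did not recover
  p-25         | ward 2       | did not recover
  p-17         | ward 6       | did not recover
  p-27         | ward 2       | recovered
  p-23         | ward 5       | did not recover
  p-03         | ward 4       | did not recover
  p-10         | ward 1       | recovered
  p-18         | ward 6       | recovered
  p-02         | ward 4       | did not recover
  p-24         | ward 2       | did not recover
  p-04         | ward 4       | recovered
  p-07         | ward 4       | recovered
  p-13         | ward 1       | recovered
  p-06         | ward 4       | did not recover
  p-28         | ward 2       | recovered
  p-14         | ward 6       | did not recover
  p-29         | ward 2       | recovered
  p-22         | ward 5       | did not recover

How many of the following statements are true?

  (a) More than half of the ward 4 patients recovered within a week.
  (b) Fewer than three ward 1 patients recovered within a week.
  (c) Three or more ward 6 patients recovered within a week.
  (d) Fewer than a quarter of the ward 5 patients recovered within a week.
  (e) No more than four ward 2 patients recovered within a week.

2

(a) ward 4: |A| = 7, |A ∩ B| = 3; needs |A ∩ B| > |A ∖ B| — false.
(b) ward 1: |A| = 5, |A ∩ B| = 3; needs |A ∩ B| < 3 — false.
(c) ward 6: |A| = 5, |A ∩ B| = 3; needs |A ∩ B| ≥ 3 — true.
(d) ward 5: |A| = 5, |A ∩ B| = 2; needs |A ∩ B| / |A| < 1/4 — false.
(e) ward 2: |A| = 7, |A ∩ B| = 4; needs |A ∩ B| ≤ 4 — true.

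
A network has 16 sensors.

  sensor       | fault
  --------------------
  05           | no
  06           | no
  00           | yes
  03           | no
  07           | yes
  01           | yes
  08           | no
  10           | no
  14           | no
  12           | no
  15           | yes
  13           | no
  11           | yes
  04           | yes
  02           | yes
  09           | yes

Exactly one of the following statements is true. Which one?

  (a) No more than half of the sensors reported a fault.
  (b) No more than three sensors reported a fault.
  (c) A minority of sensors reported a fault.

|A| = 16, |A ∩ B| = 8, |A ∖ B| = 8.
(a) requires |A ∩ B| ≤ |A ∖ B|: true.
(b) requires |A ∩ B| ≤ 3: false.
(c) requires |A ∩ B| < |A ∖ B|: false.

(a)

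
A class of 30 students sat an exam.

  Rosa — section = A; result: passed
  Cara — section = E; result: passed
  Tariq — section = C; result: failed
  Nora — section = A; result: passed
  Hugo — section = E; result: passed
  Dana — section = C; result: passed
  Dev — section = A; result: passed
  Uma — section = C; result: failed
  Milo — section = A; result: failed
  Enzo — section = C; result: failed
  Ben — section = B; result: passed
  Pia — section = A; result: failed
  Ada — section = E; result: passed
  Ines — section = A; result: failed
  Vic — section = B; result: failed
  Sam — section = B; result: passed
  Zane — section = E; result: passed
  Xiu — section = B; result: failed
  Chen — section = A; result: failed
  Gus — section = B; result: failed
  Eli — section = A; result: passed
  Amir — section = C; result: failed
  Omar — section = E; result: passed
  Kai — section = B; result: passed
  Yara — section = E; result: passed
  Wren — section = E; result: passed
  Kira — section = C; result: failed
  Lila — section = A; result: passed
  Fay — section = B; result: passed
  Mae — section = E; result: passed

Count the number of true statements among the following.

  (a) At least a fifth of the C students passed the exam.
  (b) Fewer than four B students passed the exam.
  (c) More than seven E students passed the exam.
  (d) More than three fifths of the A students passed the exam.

1

(a) C: |A| = 6, |A ∩ B| = 1; needs |A ∩ B| / |A| ≥ 1/5 — false.
(b) B: |A| = 7, |A ∩ B| = 4; needs |A ∩ B| < 4 — false.
(c) E: |A| = 8, |A ∩ B| = 8; needs |A ∩ B| > 7 — true.
(d) A: |A| = 9, |A ∩ B| = 5; needs |A ∩ B| / |A| > 3/5 — false.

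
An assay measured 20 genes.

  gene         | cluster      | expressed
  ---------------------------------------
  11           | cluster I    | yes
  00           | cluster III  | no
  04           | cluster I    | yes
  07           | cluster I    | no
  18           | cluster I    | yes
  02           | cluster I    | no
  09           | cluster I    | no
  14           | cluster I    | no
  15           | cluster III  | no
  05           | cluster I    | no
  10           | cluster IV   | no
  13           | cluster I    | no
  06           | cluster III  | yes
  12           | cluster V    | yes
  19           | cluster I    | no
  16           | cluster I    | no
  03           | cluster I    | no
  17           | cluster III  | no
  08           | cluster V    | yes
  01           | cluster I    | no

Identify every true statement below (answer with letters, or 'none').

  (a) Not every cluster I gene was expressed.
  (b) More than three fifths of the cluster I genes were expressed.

(a)

|A| = 13, |A ∩ B| = 3, |A ∖ B| = 10.
(a) A ⊄ B (|A ∖ B| ≥ 1): holds.
(b) |A ∩ B| / |A| > 3/5: fails.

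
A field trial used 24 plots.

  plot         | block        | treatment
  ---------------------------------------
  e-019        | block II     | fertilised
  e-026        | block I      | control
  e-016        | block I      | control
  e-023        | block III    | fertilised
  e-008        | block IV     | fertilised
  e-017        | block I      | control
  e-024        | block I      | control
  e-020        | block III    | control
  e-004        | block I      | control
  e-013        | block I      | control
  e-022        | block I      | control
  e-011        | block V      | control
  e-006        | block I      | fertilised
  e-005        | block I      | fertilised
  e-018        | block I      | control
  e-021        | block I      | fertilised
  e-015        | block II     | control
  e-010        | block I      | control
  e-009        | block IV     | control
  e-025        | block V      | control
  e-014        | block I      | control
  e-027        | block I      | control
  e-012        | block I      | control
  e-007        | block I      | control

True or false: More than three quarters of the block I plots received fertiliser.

False

'More than three quarters of the block I plots received fertiliser' holds iff |A ∩ B| / |A| > 3/4.
|A| = 16, |A ∩ B| = 3, |A ∖ B| = 13.
|A ∩ B|/|A| = 3/16, so the statement is false.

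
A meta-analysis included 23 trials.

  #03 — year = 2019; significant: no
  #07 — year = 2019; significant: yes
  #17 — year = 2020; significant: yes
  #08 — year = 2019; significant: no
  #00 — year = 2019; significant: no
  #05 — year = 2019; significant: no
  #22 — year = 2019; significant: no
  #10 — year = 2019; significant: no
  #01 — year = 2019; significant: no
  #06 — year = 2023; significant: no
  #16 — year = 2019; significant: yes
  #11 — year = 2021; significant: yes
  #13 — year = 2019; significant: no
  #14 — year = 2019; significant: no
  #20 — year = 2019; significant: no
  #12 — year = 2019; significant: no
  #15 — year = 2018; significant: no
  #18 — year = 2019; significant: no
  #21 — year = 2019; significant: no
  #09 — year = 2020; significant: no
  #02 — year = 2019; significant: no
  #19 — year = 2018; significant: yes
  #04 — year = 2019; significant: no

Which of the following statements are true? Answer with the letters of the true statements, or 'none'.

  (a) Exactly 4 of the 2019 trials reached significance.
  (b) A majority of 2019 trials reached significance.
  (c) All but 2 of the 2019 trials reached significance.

|A| = 17, |A ∩ B| = 2, |A ∖ B| = 15.
(a) |A ∩ B| = 4: fails.
(b) |A ∩ B| > |A ∖ B|: fails.
(c) |A ∖ B| = 2: fails.

none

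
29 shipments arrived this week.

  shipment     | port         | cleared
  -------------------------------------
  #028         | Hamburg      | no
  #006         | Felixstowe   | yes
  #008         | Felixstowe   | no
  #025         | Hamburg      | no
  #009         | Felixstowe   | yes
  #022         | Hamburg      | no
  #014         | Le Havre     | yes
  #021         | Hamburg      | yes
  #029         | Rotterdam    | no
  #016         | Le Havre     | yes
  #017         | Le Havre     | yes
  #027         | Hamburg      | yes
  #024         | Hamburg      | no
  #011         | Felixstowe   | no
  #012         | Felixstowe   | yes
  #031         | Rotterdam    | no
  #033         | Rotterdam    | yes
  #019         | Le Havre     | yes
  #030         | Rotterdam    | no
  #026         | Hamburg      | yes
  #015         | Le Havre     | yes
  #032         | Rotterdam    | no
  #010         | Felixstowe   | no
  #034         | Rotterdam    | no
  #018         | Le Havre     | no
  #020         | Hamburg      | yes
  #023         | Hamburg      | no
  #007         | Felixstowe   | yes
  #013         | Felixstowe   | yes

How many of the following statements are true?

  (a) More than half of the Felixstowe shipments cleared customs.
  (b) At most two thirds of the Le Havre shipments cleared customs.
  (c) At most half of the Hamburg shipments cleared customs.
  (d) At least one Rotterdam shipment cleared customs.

3

(a) Felixstowe: |A| = 8, |A ∩ B| = 5; needs |A ∩ B| > |A ∖ B| — true.
(b) Le Havre: |A| = 6, |A ∩ B| = 5; needs |A ∩ B| / |A| ≤ 2/3 — false.
(c) Hamburg: |A| = 9, |A ∩ B| = 4; needs |A ∩ B| ≤ |A ∖ B| — true.
(d) Rotterdam: |A| = 6, |A ∩ B| = 1; needs A ∩ B ≠ ∅ (|A ∩ B| ≥ 1) — true.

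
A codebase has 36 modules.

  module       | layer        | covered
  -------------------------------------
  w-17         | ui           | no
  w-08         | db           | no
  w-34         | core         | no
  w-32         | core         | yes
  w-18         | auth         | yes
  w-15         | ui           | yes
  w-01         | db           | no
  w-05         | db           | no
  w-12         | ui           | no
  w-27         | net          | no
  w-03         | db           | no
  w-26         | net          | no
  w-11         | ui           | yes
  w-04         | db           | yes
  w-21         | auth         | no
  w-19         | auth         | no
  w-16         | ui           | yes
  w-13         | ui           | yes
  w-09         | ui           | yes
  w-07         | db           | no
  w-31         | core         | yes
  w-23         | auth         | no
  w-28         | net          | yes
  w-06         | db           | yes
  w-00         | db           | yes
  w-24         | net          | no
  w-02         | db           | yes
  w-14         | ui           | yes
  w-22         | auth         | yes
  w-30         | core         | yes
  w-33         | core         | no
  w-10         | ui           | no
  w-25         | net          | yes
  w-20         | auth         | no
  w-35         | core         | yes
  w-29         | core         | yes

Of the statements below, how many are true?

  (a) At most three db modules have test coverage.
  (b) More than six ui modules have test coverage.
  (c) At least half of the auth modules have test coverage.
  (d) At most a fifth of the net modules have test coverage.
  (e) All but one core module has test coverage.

0

(a) db: |A| = 9, |A ∩ B| = 4; needs |A ∩ B| ≤ 3 — false.
(b) ui: |A| = 9, |A ∩ B| = 6; needs |A ∩ B| > 6 — false.
(c) auth: |A| = 6, |A ∩ B| = 2; needs |A ∩ B| ≥ |A ∖ B| — false.
(d) net: |A| = 5, |A ∩ B| = 2; needs |A ∩ B| / |A| ≤ 1/5 — false.
(e) core: |A| = 7, |A ∩ B| = 5; needs |A ∖ B| = 1 — false.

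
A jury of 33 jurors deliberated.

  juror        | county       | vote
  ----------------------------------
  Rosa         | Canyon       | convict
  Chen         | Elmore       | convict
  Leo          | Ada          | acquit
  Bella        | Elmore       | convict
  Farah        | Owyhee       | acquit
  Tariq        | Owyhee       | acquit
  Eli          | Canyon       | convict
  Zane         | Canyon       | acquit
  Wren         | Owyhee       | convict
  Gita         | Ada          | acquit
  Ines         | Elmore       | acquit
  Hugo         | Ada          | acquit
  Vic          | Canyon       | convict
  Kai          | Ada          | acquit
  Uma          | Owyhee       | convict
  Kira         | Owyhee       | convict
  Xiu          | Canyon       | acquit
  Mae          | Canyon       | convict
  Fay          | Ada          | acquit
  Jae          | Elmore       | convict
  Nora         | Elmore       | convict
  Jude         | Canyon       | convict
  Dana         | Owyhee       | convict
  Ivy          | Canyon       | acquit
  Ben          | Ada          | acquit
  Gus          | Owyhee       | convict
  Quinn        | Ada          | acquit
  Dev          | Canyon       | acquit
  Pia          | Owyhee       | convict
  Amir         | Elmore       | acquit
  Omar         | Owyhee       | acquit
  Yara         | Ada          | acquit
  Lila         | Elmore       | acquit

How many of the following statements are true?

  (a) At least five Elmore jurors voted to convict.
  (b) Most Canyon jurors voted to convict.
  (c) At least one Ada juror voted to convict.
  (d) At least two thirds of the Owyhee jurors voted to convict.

(a) Elmore: |A| = 7, |A ∩ B| = 4; needs |A ∩ B| ≥ 5 — false.
(b) Canyon: |A| = 9, |A ∩ B| = 5; needs |A ∩ B| > |A ∖ B| — true.
(c) Ada: |A| = 8, |A ∩ B| = 0; needs A ∩ B ≠ ∅ (|A ∩ B| ≥ 1) — false.
(d) Owyhee: |A| = 9, |A ∩ B| = 6; needs |A ∩ B| / |A| ≥ 2/3 — true.

2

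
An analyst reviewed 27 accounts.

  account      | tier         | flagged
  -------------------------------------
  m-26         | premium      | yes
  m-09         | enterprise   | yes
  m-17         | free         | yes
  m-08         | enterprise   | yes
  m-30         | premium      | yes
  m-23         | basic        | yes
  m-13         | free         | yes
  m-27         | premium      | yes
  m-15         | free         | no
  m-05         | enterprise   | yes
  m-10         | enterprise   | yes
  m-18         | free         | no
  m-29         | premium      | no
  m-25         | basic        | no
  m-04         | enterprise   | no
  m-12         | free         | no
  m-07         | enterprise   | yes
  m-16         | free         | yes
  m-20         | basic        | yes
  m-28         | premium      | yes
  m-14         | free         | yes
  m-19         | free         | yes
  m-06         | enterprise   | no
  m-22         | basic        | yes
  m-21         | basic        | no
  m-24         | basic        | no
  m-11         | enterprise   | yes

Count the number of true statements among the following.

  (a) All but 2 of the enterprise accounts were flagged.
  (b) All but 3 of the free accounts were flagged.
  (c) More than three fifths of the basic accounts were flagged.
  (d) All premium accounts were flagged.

(a) enterprise: |A| = 8, |A ∩ B| = 6; needs |A ∖ B| = 2 — true.
(b) free: |A| = 8, |A ∩ B| = 5; needs |A ∖ B| = 3 — true.
(c) basic: |A| = 6, |A ∩ B| = 3; needs |A ∩ B| / |A| > 3/5 — false.
(d) premium: |A| = 5, |A ∩ B| = 4; needs A ⊆ B, i.e. every element of A is in B (|A ∖ B| = 0) — false.

2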